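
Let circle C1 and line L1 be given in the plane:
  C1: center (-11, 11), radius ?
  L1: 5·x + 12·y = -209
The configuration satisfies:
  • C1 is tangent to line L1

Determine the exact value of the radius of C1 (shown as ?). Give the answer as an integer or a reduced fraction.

22

1. [C1‖L1]  r_C1² − 484 = 0  ⇒  r_C1 = 22 (r>0 drops 1)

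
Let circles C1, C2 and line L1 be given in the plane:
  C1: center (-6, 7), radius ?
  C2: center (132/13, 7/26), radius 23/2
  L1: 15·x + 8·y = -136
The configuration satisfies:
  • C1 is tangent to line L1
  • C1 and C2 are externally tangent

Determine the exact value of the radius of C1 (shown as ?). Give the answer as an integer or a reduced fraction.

6

1. [C1‖L1]  r_C1² − 36 = 0  ⇒  r_C1 = 6 (r>0 drops 1)
2. [ext C1·C2]  r_C1² + 23r_C1 − 174 = 0  ⇒  r_C1 = 6 (r>0 drops 1)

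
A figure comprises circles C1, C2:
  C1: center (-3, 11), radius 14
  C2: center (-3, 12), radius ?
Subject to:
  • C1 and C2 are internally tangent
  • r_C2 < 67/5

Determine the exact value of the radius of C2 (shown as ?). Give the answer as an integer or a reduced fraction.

13

1. [int C1,C2]  r_C2² − 28r_C2 + 195 = 0  ⇒  r_C2 = 13 or 15
2. given r_C2 < 67/5: keep 13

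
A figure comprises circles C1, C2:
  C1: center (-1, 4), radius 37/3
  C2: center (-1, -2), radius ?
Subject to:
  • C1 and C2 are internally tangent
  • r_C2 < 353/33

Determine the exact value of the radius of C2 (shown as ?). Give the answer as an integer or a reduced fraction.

1. [int C1,C2]  r_C2² − (74/3)r_C2 + 1045/9 = 0  ⇒  r_C2 = 19/3 or 55/3
2. given r_C2 < 353/33: keep 19/3

19/3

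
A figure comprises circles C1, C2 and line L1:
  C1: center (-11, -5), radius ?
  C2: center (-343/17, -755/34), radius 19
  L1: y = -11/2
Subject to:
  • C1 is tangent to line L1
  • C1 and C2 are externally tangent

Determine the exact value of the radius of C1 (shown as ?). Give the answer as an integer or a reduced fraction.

1. [C1‖L1]  r_C1² − 1/4 = 0  ⇒  r_C1 = 1/2 (r>0 drops 1)
2. [ext C1·C2]  r_C1² + 38r_C1 − 77/4 = 0  ⇒  r_C1 = 1/2 (r>0 drops 1)

1/2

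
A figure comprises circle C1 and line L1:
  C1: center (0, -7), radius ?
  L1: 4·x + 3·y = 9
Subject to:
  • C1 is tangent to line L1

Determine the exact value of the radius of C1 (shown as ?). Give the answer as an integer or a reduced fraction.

1. [C1‖L1]  r_C1² − 36 = 0  ⇒  r_C1 = 6 (r>0 drops 1)

6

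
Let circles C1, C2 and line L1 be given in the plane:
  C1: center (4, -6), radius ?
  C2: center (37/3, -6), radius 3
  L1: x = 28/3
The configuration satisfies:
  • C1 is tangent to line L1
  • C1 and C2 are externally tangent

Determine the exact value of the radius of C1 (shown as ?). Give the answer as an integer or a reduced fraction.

1. [C1‖L1]  r_C1² − 256/9 = 0  ⇒  r_C1 = 16/3 (r>0 drops 1)
2. [ext C1·C2]  r_C1² + 6r_C1 − 544/9 = 0  ⇒  r_C1 = 16/3 (r>0 drops 1)

16/3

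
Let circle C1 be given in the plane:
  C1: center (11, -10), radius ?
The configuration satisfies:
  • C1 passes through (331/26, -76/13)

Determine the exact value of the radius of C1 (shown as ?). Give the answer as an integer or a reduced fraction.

1. [C1∋P]  r_C1² − 81/4 = 0  ⇒  r_C1 = 9/2 (r>0 drops 1)

9/2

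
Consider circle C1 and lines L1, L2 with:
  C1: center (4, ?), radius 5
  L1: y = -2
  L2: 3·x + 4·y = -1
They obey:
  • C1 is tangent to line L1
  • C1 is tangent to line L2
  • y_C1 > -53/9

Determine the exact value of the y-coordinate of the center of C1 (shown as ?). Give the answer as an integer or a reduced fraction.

1. [C1‖L1]  y_C1² + 4y_C1 − 21 = 0  ⇒  y_C1 = -7 or 3
2. [C1‖L2]  y_C1² + (13/2)y_C1 − 57/2 = 0  ⇒  y_C1 = -19/2 or 3

3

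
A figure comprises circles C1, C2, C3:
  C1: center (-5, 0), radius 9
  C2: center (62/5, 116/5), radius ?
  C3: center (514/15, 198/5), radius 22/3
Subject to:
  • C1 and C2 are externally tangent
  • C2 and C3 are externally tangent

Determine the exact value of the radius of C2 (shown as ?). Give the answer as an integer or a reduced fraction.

20

1. [ext C1·C2]  r_C2² + 18r_C2 − 760 = 0  ⇒  r_C2 = 20 (r>0 drops 1)
2. [ext C2·C3]  r_C2² + (44/3)r_C2 − 2080/3 = 0  ⇒  r_C2 = 20 (r>0 drops 1)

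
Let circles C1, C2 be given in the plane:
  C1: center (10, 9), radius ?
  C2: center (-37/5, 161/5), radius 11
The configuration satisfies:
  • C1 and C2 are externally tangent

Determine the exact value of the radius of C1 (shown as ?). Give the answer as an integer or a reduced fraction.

18

1. [ext C1·C2]  r_C1² + 22r_C1 − 720 = 0  ⇒  r_C1 = 18 (r>0 drops 1)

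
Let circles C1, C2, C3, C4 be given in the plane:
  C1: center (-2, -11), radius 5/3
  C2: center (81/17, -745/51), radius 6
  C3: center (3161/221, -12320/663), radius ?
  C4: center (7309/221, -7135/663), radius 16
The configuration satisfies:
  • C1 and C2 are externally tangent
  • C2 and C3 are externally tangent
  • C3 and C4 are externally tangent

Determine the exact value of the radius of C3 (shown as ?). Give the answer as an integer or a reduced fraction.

1. [ext C2·C3]  r_C3² + 12r_C3 − 637/9 = 0  ⇒  r_C3 = 13/3 (r>0 drops 1)
2. [ext C3·C4]  r_C3² + 32r_C3 − 1417/9 = 0  ⇒  r_C3 = 13/3 (r>0 drops 1)

13/3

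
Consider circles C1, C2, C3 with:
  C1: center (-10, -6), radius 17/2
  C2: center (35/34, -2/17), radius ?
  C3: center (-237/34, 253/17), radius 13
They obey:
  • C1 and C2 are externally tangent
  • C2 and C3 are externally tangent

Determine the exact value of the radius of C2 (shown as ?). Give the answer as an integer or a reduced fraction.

1. [ext C1·C2]  r_C2² + 17r_C2 − 84 = 0  ⇒  r_C2 = 4 (r>0 drops 1)
2. [ext C2·C3]  r_C2² + 26r_C2 − 120 = 0  ⇒  r_C2 = 4 (r>0 drops 1)

4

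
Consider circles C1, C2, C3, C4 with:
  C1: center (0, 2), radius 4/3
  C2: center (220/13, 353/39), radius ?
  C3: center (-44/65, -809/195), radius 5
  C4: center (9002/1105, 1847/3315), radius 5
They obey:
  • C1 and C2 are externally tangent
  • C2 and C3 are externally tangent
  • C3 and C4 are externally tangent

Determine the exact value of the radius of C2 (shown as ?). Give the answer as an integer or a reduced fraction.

17

1. [ext C1·C2]  r_C2² + (8/3)r_C2 − 1003/3 = 0  ⇒  r_C2 = 17 (r>0 drops 1)
2. [ext C2·C3]  r_C2² + 10r_C2 − 459 = 0  ⇒  r_C2 = 17 (r>0 drops 1)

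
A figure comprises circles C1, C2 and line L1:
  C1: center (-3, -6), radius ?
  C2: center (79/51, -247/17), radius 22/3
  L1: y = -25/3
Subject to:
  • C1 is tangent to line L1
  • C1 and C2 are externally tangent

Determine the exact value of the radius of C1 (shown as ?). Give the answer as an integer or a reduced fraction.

7/3

1. [C1‖L1]  r_C1² − 49/9 = 0  ⇒  r_C1 = 7/3 (r>0 drops 1)
2. [ext C1·C2]  r_C1² + (44/3)r_C1 − 119/3 = 0  ⇒  r_C1 = 7/3 (r>0 drops 1)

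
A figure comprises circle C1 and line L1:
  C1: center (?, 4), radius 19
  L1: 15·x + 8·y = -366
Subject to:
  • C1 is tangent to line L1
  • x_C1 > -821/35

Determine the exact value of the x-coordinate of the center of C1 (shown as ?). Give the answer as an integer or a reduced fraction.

1. [C1‖L1]  x_C1² + (796/15)x_C1 + 721/3 = 0  ⇒  x_C1 = -721/15 or -5
2. given x_C1 > -821/35: keep -5

-5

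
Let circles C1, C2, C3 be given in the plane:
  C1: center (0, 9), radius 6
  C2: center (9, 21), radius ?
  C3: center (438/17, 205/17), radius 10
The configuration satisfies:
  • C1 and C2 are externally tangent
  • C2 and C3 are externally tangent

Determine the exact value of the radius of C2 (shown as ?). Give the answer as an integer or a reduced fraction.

1. [ext C1·C2]  r_C2² + 12r_C2 − 189 = 0  ⇒  r_C2 = 9 (r>0 drops 1)
2. [ext C2·C3]  r_C2² + 20r_C2 − 261 = 0  ⇒  r_C2 = 9 (r>0 drops 1)

9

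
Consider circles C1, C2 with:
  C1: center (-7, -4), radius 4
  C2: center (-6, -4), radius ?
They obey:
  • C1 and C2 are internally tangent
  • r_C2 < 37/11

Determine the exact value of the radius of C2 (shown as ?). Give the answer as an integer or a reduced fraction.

3

1. [int C1,C2]  r_C2² − 8r_C2 + 15 = 0  ⇒  r_C2 = 3 or 5
2. given r_C2 < 37/11: keep 3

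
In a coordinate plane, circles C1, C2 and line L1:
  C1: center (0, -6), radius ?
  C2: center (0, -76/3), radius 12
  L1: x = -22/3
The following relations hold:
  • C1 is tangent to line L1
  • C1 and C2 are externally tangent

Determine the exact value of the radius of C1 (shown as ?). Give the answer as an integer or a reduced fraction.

22/3

1. [C1‖L1]  r_C1² − 484/9 = 0  ⇒  r_C1 = 22/3 (r>0 drops 1)
2. [ext C1·C2]  r_C1² + 24r_C1 − 2068/9 = 0  ⇒  r_C1 = 22/3 (r>0 drops 1)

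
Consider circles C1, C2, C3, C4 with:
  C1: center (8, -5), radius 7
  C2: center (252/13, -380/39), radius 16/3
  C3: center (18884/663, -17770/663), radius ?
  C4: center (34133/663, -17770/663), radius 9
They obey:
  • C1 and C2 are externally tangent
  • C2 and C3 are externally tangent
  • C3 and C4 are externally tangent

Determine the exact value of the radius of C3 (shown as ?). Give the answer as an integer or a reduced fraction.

1. [ext C2·C3]  r_C3² + (32/3)r_C3 − 1036/3 = 0  ⇒  r_C3 = 14 (r>0 drops 1)
2. [ext C3·C4]  r_C3² + 18r_C3 − 448 = 0  ⇒  r_C3 = 14 (r>0 drops 1)

14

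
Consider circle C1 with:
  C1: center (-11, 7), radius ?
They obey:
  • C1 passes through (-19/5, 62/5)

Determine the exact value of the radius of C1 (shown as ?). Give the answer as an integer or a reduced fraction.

9

1. [C1∋P]  r_C1² − 81 = 0  ⇒  r_C1 = 9 (r>0 drops 1)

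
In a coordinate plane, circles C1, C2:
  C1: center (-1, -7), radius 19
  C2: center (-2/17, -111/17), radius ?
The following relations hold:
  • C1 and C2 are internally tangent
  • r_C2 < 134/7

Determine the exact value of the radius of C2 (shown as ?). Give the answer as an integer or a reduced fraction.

18

1. [int C1,C2]  r_C2² − 38r_C2 + 360 = 0  ⇒  r_C2 = 18 or 20
2. given r_C2 < 134/7: keep 18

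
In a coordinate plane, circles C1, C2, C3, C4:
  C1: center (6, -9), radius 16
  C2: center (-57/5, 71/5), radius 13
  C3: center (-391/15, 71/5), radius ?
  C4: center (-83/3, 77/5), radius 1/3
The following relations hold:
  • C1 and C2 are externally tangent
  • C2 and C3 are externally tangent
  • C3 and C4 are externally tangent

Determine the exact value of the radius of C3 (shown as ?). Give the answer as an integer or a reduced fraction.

5/3

1. [ext C2·C3]  r_C3² + 26r_C3 − 415/9 = 0  ⇒  r_C3 = 5/3 (r>0 drops 1)
2. [ext C3·C4]  r_C3² + (2/3)r_C3 − 35/9 = 0  ⇒  r_C3 = 5/3 (r>0 drops 1)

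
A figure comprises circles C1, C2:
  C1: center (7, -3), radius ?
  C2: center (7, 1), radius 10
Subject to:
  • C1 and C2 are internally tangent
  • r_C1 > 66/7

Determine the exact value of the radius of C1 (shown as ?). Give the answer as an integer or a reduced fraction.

14

1. [int C1,C2]  r_C1² − 20r_C1 + 84 = 0  ⇒  r_C1 = 6 or 14
2. given r_C1 > 66/7: keep 14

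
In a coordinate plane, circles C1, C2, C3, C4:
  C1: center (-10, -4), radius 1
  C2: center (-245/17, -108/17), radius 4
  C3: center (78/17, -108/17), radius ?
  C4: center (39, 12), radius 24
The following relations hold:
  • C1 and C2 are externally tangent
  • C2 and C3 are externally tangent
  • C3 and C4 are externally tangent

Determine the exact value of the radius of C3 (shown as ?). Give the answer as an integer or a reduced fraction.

15

1. [ext C2·C3]  r_C3² + 8r_C3 − 345 = 0  ⇒  r_C3 = 15 (r>0 drops 1)
2. [ext C3·C4]  r_C3² + 48r_C3 − 945 = 0  ⇒  r_C3 = 15 (r>0 drops 1)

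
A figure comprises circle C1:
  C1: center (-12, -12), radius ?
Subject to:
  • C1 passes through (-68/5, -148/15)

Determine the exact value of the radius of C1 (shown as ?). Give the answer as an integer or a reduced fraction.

1. [C1∋P]  r_C1² − 64/9 = 0  ⇒  r_C1 = 8/3 (r>0 drops 1)

8/3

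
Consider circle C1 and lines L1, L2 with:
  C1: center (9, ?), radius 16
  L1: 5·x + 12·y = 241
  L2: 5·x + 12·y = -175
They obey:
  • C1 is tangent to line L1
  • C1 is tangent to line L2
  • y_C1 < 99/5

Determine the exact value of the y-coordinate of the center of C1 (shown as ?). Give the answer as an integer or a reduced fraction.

1. [C1‖L1]  y_C1² − (98/3)y_C1 − 101/3 = 0  ⇒  y_C1 = -1 or 101/3
2. [C1‖L2]  y_C1² + (110/3)y_C1 + 107/3 = 0  ⇒  y_C1 = -107/3 or -1

-1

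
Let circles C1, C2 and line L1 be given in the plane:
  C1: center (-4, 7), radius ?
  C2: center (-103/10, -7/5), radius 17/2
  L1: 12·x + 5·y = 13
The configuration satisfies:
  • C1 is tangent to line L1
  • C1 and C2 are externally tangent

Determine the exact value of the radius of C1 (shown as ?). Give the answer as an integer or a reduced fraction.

1. [C1‖L1]  r_C1² − 4 = 0  ⇒  r_C1 = 2 (r>0 drops 1)
2. [ext C1·C2]  r_C1² + 17r_C1 − 38 = 0  ⇒  r_C1 = 2 (r>0 drops 1)

2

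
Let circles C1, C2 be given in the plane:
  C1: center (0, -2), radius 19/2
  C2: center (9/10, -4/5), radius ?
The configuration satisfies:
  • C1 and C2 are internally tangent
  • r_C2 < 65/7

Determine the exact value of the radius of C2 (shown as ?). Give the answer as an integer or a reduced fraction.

8

1. [int C1,C2]  r_C2² − 19r_C2 + 88 = 0  ⇒  r_C2 = 8 or 11
2. given r_C2 < 65/7: keep 8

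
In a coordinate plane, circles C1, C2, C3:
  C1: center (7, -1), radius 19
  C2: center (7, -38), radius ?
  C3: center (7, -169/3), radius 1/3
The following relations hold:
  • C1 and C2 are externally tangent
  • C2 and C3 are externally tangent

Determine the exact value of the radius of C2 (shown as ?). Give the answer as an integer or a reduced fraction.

18

1. [ext C1·C2]  r_C2² + 38r_C2 − 1008 = 0  ⇒  r_C2 = 18 (r>0 drops 1)
2. [ext C2·C3]  r_C2² + (2/3)r_C2 − 336 = 0  ⇒  r_C2 = 18 (r>0 drops 1)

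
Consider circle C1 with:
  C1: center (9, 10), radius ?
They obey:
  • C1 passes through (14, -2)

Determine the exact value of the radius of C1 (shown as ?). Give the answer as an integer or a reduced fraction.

13

1. [C1∋P]  r_C1² − 169 = 0  ⇒  r_C1 = 13 (r>0 drops 1)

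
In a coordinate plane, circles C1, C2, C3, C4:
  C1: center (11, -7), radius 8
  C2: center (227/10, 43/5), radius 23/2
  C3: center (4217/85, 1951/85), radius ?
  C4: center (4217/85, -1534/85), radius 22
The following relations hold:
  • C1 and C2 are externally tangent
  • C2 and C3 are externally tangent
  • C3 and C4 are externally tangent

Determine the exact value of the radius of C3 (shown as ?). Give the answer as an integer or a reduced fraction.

1. [ext C2·C3]  r_C3² + 23r_C3 − 798 = 0  ⇒  r_C3 = 19 (r>0 drops 1)
2. [ext C3·C4]  r_C3² + 44r_C3 − 1197 = 0  ⇒  r_C3 = 19 (r>0 drops 1)

19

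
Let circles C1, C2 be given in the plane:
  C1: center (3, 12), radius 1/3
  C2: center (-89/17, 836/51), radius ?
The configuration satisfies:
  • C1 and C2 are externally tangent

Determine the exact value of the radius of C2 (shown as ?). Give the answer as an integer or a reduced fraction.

1. [ext C1·C2]  r_C2² + (2/3)r_C2 − 87 = 0  ⇒  r_C2 = 9 (r>0 drops 1)

9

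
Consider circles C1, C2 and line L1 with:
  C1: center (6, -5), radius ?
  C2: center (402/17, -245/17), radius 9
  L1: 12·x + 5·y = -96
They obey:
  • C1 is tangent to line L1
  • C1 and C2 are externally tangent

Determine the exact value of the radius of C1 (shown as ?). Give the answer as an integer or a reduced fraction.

11

1. [C1‖L1]  r_C1² − 121 = 0  ⇒  r_C1 = 11 (r>0 drops 1)
2. [ext C1·C2]  r_C1² + 18r_C1 − 319 = 0  ⇒  r_C1 = 11 (r>0 drops 1)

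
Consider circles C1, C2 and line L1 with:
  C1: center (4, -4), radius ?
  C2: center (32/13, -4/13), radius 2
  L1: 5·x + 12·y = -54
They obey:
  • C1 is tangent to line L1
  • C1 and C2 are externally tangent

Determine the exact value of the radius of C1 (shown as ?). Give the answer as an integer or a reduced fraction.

2

1. [C1‖L1]  r_C1² − 4 = 0  ⇒  r_C1 = 2 (r>0 drops 1)
2. [ext C1·C2]  r_C1² + 4r_C1 − 12 = 0  ⇒  r_C1 = 2 (r>0 drops 1)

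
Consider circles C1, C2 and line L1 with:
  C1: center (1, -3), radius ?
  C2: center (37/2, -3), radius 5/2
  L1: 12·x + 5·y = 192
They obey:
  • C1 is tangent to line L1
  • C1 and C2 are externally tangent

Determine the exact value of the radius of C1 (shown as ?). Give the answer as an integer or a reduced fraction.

15

1. [C1‖L1]  r_C1² − 225 = 0  ⇒  r_C1 = 15 (r>0 drops 1)
2. [ext C1·C2]  r_C1² + 5r_C1 − 300 = 0  ⇒  r_C1 = 15 (r>0 drops 1)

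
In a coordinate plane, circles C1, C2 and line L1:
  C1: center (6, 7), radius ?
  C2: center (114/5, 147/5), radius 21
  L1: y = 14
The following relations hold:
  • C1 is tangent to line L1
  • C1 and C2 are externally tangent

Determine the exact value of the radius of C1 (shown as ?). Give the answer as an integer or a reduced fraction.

1. [C1‖L1]  r_C1² − 49 = 0  ⇒  r_C1 = 7 (r>0 drops 1)
2. [ext C1·C2]  r_C1² + 42r_C1 − 343 = 0  ⇒  r_C1 = 7 (r>0 drops 1)

7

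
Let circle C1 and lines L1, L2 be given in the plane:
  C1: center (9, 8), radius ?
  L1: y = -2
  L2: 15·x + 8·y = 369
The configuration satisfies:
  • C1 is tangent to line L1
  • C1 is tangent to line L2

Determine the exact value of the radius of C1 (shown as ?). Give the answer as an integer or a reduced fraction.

1. [C1‖L1]  r_C1² − 100 = 0  ⇒  r_C1 = 10 (r>0 drops 1)
2. [C1‖L2]  r_C1² − 100 = 0  ⇒  r_C1 = 10 (r>0 drops 1)

10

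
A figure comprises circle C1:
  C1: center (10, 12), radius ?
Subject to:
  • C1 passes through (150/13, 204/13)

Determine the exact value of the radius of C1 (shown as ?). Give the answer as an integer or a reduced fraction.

4

1. [C1∋P]  r_C1² − 16 = 0  ⇒  r_C1 = 4 (r>0 drops 1)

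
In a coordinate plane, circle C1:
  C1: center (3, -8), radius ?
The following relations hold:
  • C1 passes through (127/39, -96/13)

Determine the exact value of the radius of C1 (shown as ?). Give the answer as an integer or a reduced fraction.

1. [C1∋P]  r_C1² − 4/9 = 0  ⇒  r_C1 = 2/3 (r>0 drops 1)

2/3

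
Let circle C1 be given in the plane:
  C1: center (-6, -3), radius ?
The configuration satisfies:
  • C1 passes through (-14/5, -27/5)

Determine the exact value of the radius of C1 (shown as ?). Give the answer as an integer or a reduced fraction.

1. [C1∋P]  r_C1² − 16 = 0  ⇒  r_C1 = 4 (r>0 drops 1)

4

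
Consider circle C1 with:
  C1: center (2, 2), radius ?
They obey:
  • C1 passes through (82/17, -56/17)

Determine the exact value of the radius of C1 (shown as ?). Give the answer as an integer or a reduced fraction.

6

1. [C1∋P]  r_C1² − 36 = 0  ⇒  r_C1 = 6 (r>0 drops 1)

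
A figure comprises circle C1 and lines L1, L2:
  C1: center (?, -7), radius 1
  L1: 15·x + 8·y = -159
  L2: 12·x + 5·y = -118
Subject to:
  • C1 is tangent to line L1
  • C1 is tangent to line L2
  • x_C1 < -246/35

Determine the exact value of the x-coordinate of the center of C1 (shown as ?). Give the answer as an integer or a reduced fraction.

-8

1. [C1‖L1]  x_C1² + (206/15)x_C1 + 688/15 = 0  ⇒  x_C1 = -8 or -86/15
2. [C1‖L2]  x_C1² + (83/6)x_C1 + 140/3 = 0  ⇒  x_C1 = -8 or -35/6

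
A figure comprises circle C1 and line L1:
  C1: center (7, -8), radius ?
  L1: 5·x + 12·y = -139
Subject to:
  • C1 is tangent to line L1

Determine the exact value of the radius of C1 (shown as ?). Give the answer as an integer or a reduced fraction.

1. [C1‖L1]  r_C1² − 36 = 0  ⇒  r_C1 = 6 (r>0 drops 1)

6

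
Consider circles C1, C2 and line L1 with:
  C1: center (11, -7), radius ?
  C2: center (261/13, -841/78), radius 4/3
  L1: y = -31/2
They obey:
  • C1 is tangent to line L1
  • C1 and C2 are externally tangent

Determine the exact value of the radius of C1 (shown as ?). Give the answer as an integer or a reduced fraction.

1. [C1‖L1]  r_C1² − 289/4 = 0  ⇒  r_C1 = 17/2 (r>0 drops 1)
2. [ext C1·C2]  r_C1² + (8/3)r_C1 − 1139/12 = 0  ⇒  r_C1 = 17/2 (r>0 drops 1)

17/2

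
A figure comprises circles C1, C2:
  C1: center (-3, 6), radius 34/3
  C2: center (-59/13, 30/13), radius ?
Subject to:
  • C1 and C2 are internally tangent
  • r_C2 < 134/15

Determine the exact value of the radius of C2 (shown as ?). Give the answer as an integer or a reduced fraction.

22/3

1. [int C1,C2]  r_C2² − (68/3)r_C2 + 1012/9 = 0  ⇒  r_C2 = 22/3 or 46/3
2. given r_C2 < 134/15: keep 22/3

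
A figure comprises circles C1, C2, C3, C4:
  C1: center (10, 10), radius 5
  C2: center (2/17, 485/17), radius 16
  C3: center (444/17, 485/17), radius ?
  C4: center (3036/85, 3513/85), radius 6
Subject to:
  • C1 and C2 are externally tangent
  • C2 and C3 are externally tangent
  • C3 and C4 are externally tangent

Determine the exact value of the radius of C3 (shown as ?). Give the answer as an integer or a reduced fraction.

10

1. [ext C2·C3]  r_C3² + 32r_C3 − 420 = 0  ⇒  r_C3 = 10 (r>0 drops 1)
2. [ext C3·C4]  r_C3² + 12r_C3 − 220 = 0  ⇒  r_C3 = 10 (r>0 drops 1)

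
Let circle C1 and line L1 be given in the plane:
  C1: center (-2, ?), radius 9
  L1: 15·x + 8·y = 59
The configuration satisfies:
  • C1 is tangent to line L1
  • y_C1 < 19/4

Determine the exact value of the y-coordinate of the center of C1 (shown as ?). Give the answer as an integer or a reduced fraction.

-8

1. [C1‖L1]  y_C1² − (89/4)y_C1 − 242 = 0  ⇒  y_C1 = -8 or 121/4
2. given y_C1 < 19/4: keep -8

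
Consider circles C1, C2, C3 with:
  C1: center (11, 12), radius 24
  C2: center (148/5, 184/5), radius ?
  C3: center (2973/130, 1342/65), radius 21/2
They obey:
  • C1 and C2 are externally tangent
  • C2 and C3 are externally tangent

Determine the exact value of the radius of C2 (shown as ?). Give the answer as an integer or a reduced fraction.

7

1. [ext C1·C2]  r_C2² + 48r_C2 − 385 = 0  ⇒  r_C2 = 7 (r>0 drops 1)
2. [ext C2·C3]  r_C2² + 21r_C2 − 196 = 0  ⇒  r_C2 = 7 (r>0 drops 1)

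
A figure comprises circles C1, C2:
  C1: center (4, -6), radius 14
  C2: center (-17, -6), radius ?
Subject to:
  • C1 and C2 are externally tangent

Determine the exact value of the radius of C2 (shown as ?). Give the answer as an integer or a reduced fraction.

1. [ext C1·C2]  r_C2² + 28r_C2 − 245 = 0  ⇒  r_C2 = 7 (r>0 drops 1)

7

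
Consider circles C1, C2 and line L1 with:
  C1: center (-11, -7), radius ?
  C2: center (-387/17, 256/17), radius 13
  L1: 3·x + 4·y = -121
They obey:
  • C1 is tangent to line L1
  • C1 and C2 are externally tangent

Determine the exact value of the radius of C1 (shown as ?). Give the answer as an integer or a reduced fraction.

12

1. [C1‖L1]  r_C1² − 144 = 0  ⇒  r_C1 = 12 (r>0 drops 1)
2. [ext C1·C2]  r_C1² + 26r_C1 − 456 = 0  ⇒  r_C1 = 12 (r>0 drops 1)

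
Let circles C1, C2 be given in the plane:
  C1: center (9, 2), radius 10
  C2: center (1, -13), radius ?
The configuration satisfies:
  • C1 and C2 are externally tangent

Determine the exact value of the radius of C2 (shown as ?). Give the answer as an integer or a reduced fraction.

1. [ext C1·C2]  r_C2² + 20r_C2 − 189 = 0  ⇒  r_C2 = 7 (r>0 drops 1)

7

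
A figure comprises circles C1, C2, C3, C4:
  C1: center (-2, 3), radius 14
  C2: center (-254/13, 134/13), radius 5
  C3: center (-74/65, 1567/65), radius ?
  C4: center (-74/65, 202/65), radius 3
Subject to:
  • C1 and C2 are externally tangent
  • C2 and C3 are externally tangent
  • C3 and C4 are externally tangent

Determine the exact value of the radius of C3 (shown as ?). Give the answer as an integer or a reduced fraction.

18

1. [ext C2·C3]  r_C3² + 10r_C3 − 504 = 0  ⇒  r_C3 = 18 (r>0 drops 1)
2. [ext C3·C4]  r_C3² + 6r_C3 − 432 = 0  ⇒  r_C3 = 18 (r>0 drops 1)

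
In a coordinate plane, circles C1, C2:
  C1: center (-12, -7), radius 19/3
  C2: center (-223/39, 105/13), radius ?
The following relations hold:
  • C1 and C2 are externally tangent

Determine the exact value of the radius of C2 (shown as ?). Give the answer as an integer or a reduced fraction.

10

1. [ext C1·C2]  r_C2² + (38/3)r_C2 − 680/3 = 0  ⇒  r_C2 = 10 (r>0 drops 1)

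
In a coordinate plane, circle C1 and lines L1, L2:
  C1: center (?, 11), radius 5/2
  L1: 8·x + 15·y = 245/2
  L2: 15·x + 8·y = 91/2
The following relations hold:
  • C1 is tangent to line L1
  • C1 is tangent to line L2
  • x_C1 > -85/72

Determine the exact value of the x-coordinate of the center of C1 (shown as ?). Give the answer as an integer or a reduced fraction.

1. [C1‖L1]  x_C1² + (85/8)x_C1 = 0  ⇒  x_C1 = -85/8 or 0
2. [C1‖L2]  x_C1² + (17/3)x_C1 = 0  ⇒  x_C1 = -17/3 or 0

0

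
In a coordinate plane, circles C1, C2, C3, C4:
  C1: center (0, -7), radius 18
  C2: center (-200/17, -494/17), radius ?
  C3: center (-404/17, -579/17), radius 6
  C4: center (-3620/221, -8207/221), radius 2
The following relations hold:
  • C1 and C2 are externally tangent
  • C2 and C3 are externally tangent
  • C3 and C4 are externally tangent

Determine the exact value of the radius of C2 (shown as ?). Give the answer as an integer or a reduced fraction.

7

1. [ext C1·C2]  r_C2² + 36r_C2 − 301 = 0  ⇒  r_C2 = 7 (r>0 drops 1)
2. [ext C2·C3]  r_C2² + 12r_C2 − 133 = 0  ⇒  r_C2 = 7 (r>0 drops 1)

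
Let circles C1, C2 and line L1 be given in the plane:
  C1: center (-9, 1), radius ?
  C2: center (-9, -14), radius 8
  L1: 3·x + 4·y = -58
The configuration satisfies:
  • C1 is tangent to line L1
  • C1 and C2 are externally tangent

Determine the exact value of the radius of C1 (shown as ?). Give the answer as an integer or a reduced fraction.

7

1. [C1‖L1]  r_C1² − 49 = 0  ⇒  r_C1 = 7 (r>0 drops 1)
2. [ext C1·C2]  r_C1² + 16r_C1 − 161 = 0  ⇒  r_C1 = 7 (r>0 drops 1)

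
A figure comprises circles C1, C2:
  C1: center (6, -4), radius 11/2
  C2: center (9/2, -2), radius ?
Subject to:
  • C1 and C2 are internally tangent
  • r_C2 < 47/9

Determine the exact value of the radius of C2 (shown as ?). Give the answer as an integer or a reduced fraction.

1. [int C1,C2]  r_C2² − 11r_C2 + 24 = 0  ⇒  r_C2 = 3 or 8
2. given r_C2 < 47/9: keep 3

3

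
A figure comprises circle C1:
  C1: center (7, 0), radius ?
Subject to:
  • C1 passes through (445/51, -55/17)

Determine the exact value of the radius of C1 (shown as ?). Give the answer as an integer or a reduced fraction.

11/3

1. [C1∋P]  r_C1² − 121/9 = 0  ⇒  r_C1 = 11/3 (r>0 drops 1)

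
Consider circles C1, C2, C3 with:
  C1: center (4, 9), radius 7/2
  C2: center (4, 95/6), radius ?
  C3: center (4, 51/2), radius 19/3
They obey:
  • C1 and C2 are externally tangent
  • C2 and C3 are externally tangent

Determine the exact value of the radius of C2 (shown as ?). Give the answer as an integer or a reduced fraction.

10/3

1. [ext C1·C2]  r_C2² + 7r_C2 − 310/9 = 0  ⇒  r_C2 = 10/3 (r>0 drops 1)
2. [ext C2·C3]  r_C2² + (38/3)r_C2 − 160/3 = 0  ⇒  r_C2 = 10/3 (r>0 drops 1)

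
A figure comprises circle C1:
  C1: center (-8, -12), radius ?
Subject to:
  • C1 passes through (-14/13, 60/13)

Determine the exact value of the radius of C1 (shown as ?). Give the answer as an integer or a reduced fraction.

18

1. [C1∋P]  r_C1² − 324 = 0  ⇒  r_C1 = 18 (r>0 drops 1)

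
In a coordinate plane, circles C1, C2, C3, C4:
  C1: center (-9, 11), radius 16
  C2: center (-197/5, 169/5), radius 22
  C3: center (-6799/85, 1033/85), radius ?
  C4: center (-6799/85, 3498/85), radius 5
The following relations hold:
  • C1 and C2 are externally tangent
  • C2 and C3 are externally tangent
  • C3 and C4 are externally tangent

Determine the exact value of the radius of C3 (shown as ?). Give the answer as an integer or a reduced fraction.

24

1. [ext C2·C3]  r_C3² + 44r_C3 − 1632 = 0  ⇒  r_C3 = 24 (r>0 drops 1)
2. [ext C3·C4]  r_C3² + 10r_C3 − 816 = 0  ⇒  r_C3 = 24 (r>0 drops 1)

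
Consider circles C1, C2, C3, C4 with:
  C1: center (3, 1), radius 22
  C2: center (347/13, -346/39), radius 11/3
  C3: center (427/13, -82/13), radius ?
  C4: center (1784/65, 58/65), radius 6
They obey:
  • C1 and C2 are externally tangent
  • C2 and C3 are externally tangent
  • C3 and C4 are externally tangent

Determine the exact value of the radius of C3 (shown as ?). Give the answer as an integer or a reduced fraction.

3

1. [ext C2·C3]  r_C3² + (22/3)r_C3 − 31 = 0  ⇒  r_C3 = 3 (r>0 drops 1)
2. [ext C3·C4]  r_C3² + 12r_C3 − 45 = 0  ⇒  r_C3 = 3 (r>0 drops 1)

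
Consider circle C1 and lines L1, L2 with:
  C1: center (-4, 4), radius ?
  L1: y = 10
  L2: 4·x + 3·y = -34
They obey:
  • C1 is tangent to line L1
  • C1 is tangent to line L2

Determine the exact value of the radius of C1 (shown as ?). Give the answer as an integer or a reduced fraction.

6

1. [C1‖L1]  r_C1² − 36 = 0  ⇒  r_C1 = 6 (r>0 drops 1)
2. [C1‖L2]  r_C1² − 36 = 0  ⇒  r_C1 = 6 (r>0 drops 1)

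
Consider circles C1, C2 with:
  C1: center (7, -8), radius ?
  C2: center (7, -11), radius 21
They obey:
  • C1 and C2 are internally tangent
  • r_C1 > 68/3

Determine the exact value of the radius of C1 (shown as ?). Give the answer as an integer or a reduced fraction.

1. [int C1,C2]  r_C1² − 42r_C1 + 432 = 0  ⇒  r_C1 = 18 or 24
2. given r_C1 > 68/3: keep 24

24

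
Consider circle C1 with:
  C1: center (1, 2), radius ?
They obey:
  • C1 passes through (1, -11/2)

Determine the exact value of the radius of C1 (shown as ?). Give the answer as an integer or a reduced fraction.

15/2

1. [C1∋P]  r_C1² − 225/4 = 0  ⇒  r_C1 = 15/2 (r>0 drops 1)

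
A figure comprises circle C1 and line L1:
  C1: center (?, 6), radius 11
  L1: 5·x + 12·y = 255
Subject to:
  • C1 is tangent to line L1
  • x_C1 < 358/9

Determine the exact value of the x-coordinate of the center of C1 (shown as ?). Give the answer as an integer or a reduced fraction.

8

1. [C1‖L1]  x_C1² − (366/5)x_C1 + 2608/5 = 0  ⇒  x_C1 = 8 or 326/5
2. given x_C1 < 358/9: keep 8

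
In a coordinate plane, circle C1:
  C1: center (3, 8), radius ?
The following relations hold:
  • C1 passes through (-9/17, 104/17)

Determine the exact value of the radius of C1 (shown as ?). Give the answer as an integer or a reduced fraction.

1. [C1∋P]  r_C1² − 16 = 0  ⇒  r_C1 = 4 (r>0 drops 1)

4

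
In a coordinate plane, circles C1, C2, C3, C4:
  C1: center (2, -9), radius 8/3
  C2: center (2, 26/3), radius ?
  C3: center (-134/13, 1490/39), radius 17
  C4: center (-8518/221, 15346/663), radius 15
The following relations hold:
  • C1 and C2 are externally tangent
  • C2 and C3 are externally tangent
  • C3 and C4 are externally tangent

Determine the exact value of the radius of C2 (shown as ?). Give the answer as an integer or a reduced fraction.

1. [ext C1·C2]  r_C2² + (16/3)r_C2 − 305 = 0  ⇒  r_C2 = 15 (r>0 drops 1)
2. [ext C2·C3]  r_C2² + 34r_C2 − 735 = 0  ⇒  r_C2 = 15 (r>0 drops 1)

15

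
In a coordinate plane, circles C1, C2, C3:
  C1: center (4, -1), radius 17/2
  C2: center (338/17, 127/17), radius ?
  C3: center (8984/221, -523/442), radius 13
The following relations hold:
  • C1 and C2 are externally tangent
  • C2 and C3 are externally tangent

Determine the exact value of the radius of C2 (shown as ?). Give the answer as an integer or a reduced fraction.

1. [ext C1·C2]  r_C2² + 17r_C2 − 1007/4 = 0  ⇒  r_C2 = 19/2 (r>0 drops 1)
2. [ext C2·C3]  r_C2² + 26r_C2 − 1349/4 = 0  ⇒  r_C2 = 19/2 (r>0 drops 1)

19/2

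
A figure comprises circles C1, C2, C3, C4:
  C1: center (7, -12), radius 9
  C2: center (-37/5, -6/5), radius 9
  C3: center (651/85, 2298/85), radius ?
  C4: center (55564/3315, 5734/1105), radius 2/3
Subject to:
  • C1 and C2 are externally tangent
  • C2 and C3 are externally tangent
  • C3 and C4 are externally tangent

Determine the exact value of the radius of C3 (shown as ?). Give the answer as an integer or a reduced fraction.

1. [ext C2·C3]  r_C3² + 18r_C3 − 943 = 0  ⇒  r_C3 = 23 (r>0 drops 1)
2. [ext C3·C4]  r_C3² + (4/3)r_C3 − 1679/3 = 0  ⇒  r_C3 = 23 (r>0 drops 1)

23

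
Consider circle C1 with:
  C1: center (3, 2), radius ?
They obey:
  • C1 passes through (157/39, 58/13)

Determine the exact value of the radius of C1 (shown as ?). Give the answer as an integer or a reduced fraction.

8/3

1. [C1∋P]  r_C1² − 64/9 = 0  ⇒  r_C1 = 8/3 (r>0 drops 1)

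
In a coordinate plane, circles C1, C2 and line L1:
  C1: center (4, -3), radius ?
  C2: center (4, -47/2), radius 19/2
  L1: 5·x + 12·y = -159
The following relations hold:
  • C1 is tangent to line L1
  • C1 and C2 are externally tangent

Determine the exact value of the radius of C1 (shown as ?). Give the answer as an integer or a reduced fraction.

11

1. [C1‖L1]  r_C1² − 121 = 0  ⇒  r_C1 = 11 (r>0 drops 1)
2. [ext C1·C2]  r_C1² + 19r_C1 − 330 = 0  ⇒  r_C1 = 11 (r>0 drops 1)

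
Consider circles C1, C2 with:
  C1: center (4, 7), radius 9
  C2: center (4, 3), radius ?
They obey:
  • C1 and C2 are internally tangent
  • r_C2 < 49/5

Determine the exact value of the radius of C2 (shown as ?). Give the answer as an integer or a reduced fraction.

1. [int C1,C2]  r_C2² − 18r_C2 + 65 = 0  ⇒  r_C2 = 5 or 13
2. given r_C2 < 49/5: keep 5

5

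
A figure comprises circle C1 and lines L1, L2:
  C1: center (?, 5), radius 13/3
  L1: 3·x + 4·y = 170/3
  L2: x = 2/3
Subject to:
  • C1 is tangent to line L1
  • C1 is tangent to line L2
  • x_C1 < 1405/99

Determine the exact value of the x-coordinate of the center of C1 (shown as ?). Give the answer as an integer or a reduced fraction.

5

1. [C1‖L1]  x_C1² − (220/9)x_C1 + 875/9 = 0  ⇒  x_C1 = 5 or 175/9
2. [C1‖L2]  x_C1² − (4/3)x_C1 − 55/3 = 0  ⇒  x_C1 = -11/3 or 5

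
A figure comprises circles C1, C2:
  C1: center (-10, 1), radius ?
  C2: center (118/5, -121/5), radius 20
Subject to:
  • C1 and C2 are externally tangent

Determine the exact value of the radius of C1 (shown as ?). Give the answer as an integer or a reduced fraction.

22

1. [ext C1·C2]  r_C1² + 40r_C1 − 1364 = 0  ⇒  r_C1 = 22 (r>0 drops 1)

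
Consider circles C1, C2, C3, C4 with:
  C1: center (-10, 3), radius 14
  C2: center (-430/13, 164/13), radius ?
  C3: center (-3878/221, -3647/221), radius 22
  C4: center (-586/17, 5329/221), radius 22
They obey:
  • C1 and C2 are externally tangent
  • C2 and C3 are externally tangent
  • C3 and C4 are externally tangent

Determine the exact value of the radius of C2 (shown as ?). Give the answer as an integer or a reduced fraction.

11

1. [ext C1·C2]  r_C2² + 28r_C2 − 429 = 0  ⇒  r_C2 = 11 (r>0 drops 1)
2. [ext C2·C3]  r_C2² + 44r_C2 − 605 = 0  ⇒  r_C2 = 11 (r>0 drops 1)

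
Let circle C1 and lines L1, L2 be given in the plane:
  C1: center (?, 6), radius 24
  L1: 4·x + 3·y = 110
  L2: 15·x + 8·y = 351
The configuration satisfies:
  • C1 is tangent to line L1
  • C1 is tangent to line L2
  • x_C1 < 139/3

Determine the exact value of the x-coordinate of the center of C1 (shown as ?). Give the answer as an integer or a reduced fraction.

-7

1. [C1‖L1]  x_C1² − 46x_C1 − 371 = 0  ⇒  x_C1 = -7 or 53
2. [C1‖L2]  x_C1² − (202/5)x_C1 − 1659/5 = 0  ⇒  x_C1 = -7 or 237/5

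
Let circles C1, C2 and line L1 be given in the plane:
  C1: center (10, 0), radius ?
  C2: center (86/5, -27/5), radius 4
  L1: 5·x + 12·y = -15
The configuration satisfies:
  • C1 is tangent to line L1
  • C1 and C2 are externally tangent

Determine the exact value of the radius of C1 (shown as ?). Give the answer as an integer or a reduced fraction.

5

1. [C1‖L1]  r_C1² − 25 = 0  ⇒  r_C1 = 5 (r>0 drops 1)
2. [ext C1·C2]  r_C1² + 8r_C1 − 65 = 0  ⇒  r_C1 = 5 (r>0 drops 1)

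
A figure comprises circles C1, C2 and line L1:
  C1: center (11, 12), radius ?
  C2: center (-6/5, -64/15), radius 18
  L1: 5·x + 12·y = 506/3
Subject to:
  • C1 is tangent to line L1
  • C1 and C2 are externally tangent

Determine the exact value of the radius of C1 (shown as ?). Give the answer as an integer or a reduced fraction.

1. [C1‖L1]  r_C1² − 49/9 = 0  ⇒  r_C1 = 7/3 (r>0 drops 1)
2. [ext C1·C2]  r_C1² + 36r_C1 − 805/9 = 0  ⇒  r_C1 = 7/3 (r>0 drops 1)

7/3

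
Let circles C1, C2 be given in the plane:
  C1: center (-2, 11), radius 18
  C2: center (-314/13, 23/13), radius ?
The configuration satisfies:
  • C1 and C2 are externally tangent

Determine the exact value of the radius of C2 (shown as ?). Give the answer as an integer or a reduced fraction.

6

1. [ext C1·C2]  r_C2² + 36r_C2 − 252 = 0  ⇒  r_C2 = 6 (r>0 drops 1)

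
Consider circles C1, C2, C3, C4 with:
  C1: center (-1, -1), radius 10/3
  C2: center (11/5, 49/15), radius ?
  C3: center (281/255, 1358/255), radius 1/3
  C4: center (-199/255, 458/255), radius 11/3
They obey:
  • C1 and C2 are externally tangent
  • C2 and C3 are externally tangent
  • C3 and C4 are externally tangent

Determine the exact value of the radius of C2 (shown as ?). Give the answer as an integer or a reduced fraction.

1. [ext C1·C2]  r_C2² + (20/3)r_C2 − 52/3 = 0  ⇒  r_C2 = 2 (r>0 drops 1)
2. [ext C2·C3]  r_C2² + (2/3)r_C2 − 16/3 = 0  ⇒  r_C2 = 2 (r>0 drops 1)

2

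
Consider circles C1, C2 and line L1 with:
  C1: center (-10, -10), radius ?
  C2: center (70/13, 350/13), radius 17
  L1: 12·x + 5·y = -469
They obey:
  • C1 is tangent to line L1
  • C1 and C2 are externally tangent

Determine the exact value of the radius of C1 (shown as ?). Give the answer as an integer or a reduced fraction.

23

1. [C1‖L1]  r_C1² − 529 = 0  ⇒  r_C1 = 23 (r>0 drops 1)
2. [ext C1·C2]  r_C1² + 34r_C1 − 1311 = 0  ⇒  r_C1 = 23 (r>0 drops 1)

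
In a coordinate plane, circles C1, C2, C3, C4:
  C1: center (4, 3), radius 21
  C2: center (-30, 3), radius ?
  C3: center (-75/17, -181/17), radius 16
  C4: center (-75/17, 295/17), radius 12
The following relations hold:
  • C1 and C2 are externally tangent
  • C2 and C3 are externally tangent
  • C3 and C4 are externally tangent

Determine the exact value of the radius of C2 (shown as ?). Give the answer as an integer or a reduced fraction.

1. [ext C1·C2]  r_C2² + 42r_C2 − 715 = 0  ⇒  r_C2 = 13 (r>0 drops 1)
2. [ext C2·C3]  r_C2² + 32r_C2 − 585 = 0  ⇒  r_C2 = 13 (r>0 drops 1)

13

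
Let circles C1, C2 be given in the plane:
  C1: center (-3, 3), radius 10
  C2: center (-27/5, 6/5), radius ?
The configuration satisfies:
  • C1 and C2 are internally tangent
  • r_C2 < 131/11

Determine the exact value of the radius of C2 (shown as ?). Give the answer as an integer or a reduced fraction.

7

1. [int C1,C2]  r_C2² − 20r_C2 + 91 = 0  ⇒  r_C2 = 7 or 13
2. given r_C2 < 131/11: keep 7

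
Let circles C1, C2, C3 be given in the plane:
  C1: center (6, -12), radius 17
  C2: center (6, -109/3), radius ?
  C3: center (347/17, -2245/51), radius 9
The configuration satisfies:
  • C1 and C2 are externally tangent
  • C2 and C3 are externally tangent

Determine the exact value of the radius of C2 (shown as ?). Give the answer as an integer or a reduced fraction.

22/3

1. [ext C1·C2]  r_C2² + 34r_C2 − 2728/9 = 0  ⇒  r_C2 = 22/3 (r>0 drops 1)
2. [ext C2·C3]  r_C2² + 18r_C2 − 1672/9 = 0  ⇒  r_C2 = 22/3 (r>0 drops 1)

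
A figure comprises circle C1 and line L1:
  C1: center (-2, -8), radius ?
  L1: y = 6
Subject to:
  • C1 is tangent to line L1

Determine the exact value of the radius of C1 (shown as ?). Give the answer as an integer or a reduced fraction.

1. [C1‖L1]  r_C1² − 196 = 0  ⇒  r_C1 = 14 (r>0 drops 1)

14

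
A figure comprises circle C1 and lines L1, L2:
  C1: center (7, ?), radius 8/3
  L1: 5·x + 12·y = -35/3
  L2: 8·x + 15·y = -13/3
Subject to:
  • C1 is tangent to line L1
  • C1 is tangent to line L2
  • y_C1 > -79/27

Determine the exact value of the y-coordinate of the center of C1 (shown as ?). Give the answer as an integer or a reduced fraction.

1. [C1‖L1]  y_C1² + (70/9)y_C1 + 61/9 = 0  ⇒  y_C1 = -61/9 or -1
2. [C1‖L2]  y_C1² + (362/45)y_C1 + 317/45 = 0  ⇒  y_C1 = -317/45 or -1

-1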